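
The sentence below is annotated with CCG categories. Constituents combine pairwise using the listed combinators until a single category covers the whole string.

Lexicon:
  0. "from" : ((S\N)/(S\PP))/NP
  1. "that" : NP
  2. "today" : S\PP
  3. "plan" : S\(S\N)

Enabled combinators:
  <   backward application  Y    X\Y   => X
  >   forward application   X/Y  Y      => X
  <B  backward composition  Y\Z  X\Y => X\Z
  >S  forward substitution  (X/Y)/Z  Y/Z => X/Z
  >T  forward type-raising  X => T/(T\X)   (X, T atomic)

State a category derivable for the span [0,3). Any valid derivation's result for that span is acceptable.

S\N

[0,4] S   <
  [0,3] S\N   >
    [0,2] (S\N)/(S\PP)   >
      [0,1] "from" : ((S\N)/(S\PP))/NP
      [1,2] "that" : NP
    [2,3] "today" : S\PP
  [3,4] "plan" : S\(S\N)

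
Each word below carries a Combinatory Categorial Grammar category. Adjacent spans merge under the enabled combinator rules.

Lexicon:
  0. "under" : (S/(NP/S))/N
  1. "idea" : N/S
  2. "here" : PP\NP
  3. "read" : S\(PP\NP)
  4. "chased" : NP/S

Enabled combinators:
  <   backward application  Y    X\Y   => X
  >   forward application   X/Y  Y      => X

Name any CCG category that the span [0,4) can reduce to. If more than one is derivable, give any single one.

[0,5] S   >
  [0,4] S/(NP/S)   >
    [0,1] "under" : (S/(NP/S))/N
    [1,4] N   >
      [1,2] "idea" : N/S
      [2,4] S   <
        [2,3] "here" : PP\NP
        [3,4] "read" : S\(PP\NP)
  [4,5] "chased" : NP/S

S/(NP/S)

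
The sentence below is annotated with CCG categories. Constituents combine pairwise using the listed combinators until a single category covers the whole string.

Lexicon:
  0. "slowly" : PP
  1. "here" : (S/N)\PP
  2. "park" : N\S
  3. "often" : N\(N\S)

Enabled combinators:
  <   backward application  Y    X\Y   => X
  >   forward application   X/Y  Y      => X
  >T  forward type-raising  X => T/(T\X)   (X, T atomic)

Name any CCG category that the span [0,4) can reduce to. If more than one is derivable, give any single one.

S

[0,4] S   >
  [0,2] S/N   <
    [0,1] "slowly" : PP
    [1,2] "here" : (S/N)\PP
  [2,4] N   <
    [2,3] "park" : N\S
    [3,4] "often" : N\(N\S)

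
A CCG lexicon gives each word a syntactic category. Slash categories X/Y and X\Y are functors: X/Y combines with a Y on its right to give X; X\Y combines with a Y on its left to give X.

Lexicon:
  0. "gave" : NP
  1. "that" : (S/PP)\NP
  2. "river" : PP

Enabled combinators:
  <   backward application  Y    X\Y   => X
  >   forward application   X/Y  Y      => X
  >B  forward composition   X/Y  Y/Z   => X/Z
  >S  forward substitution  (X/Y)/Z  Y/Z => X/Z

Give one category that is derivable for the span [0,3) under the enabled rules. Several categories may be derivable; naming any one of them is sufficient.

S

[0,3] S   >
  [0,2] S/PP   <
    [0,1] "gave" : NP
    [1,2] "that" : (S/PP)\NP
  [2,3] "river" : PP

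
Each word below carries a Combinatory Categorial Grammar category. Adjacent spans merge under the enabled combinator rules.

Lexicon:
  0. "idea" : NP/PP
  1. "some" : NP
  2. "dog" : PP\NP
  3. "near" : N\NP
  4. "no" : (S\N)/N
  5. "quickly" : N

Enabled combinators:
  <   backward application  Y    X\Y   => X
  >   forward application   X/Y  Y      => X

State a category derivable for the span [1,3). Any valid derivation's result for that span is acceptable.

PP

[0,6] S   <
  [0,4] N   <
    [0,3] NP   >
      [0,1] "idea" : NP/PP
      [1,3] PP   <
        [1,2] "some" : NP
        [2,3] "dog" : PP\NP
    [3,4] "near" : N\NP
  [4,6] S\N   >
    [4,5] "no" : (S\N)/N
    [5,6] "quickly" : N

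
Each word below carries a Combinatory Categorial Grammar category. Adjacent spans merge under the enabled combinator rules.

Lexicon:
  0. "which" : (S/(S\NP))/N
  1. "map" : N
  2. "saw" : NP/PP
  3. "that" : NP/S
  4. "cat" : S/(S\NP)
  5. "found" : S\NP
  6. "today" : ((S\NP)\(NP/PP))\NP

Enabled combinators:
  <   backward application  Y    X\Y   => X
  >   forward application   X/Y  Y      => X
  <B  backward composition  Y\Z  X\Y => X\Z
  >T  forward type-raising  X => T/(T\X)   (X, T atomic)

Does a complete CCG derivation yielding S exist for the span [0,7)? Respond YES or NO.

[0,7] S   >
  [0,2] S/(S\NP)   >
    [0,1] "which" : (S/(S\NP))/N
    [1,2] "map" : N
  [2,7] S\NP   <
    [2,3] "saw" : NP/PP
    [3,7] (S\NP)\(NP/PP)   <
      [3,6] NP   >
        [3,4] "that" : NP/S
        [4,6] S   >
          [4,5] "cat" : S/(S\NP)
          [5,6] "found" : S\NP
      [6,7] "today" : ((S\NP)\(NP/PP))\NP

YES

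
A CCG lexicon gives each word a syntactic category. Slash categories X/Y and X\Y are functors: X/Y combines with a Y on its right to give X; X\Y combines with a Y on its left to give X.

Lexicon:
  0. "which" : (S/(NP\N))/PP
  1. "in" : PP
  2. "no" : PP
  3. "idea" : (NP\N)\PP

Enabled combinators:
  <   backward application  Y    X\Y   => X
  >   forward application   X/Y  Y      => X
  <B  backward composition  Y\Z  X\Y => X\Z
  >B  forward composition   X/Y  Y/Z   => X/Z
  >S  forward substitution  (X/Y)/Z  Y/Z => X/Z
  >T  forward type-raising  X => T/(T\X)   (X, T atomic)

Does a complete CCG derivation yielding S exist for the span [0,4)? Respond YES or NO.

YES

[0,4] S   >
  [0,2] S/(NP\N)   >
    [0,1] "which" : (S/(NP\N))/PP
    [1,2] "in" : PP
  [2,4] NP\N   <
    [2,3] "no" : PP
    [3,4] "idea" : (NP\N)\PP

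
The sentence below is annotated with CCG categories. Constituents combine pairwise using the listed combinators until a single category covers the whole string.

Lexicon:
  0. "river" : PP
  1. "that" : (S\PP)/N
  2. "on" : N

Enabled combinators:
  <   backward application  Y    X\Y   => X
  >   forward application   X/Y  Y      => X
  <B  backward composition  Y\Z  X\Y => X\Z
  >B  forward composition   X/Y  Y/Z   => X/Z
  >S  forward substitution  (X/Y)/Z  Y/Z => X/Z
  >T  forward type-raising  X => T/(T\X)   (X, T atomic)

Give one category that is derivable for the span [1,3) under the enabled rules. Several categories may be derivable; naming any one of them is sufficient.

[0,3] S   >
  [0,1] S/(S\PP)   >T
    [0,1] "river" : PP
  [1,3] S\PP   >
    [1,2] "that" : (S\PP)/N
    [2,3] "on" : N

S\PP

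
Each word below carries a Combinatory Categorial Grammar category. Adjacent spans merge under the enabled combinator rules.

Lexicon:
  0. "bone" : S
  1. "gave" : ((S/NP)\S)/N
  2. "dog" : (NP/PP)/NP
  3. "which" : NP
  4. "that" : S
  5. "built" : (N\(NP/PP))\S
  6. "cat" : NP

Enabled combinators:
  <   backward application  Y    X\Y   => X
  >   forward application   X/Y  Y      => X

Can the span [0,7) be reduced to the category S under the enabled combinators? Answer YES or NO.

[0,7] S   >
  [0,6] S/NP   <
    [0,1] "bone" : S
    [1,6] (S/NP)\S   >
      [1,2] "gave" : ((S/NP)\S)/N
      [2,6] N   <
        [2,4] NP/PP   >
          [2,3] "dog" : (NP/PP)/NP
          [3,4] "which" : NP
        [4,6] N\(NP/PP)   <
          [4,5] "that" : S
          [5,6] "built" : (N\(NP/PP))\S
  [6,7] "cat" : NP

YES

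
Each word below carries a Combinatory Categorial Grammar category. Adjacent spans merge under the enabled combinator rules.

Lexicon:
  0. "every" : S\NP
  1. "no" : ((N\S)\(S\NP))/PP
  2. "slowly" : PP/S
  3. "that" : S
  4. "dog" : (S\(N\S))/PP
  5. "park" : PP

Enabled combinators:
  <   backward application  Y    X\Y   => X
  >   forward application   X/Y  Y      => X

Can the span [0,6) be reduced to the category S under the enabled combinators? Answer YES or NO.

[0,6] S   <
  [0,4] N\S   <
    [0,1] "every" : S\NP
    [1,4] (N\S)\(S\NP)   >
      [1,2] "no" : ((N\S)\(S\NP))/PP
      [2,4] PP   >
        [2,3] "slowly" : PP/S
        [3,4] "that" : S
  [4,6] S\(N\S)   >
    [4,5] "dog" : (S\(N\S))/PP
    [5,6] "park" : PP

YES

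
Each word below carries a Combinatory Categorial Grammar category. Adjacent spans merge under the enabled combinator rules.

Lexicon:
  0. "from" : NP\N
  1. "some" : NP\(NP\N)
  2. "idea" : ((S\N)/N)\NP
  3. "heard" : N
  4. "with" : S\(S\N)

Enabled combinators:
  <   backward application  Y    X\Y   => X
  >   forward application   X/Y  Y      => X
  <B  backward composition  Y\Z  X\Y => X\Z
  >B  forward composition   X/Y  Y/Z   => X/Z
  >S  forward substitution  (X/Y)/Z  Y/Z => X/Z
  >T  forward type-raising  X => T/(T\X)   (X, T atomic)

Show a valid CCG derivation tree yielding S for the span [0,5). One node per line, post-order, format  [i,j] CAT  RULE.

[0,5] S   <
  [0,4] S\N   >
    [0,3] (S\N)/N   <
      [0,2] NP   <
        [0,1] "from" : NP\N
        [1,2] "some" : NP\(NP\N)
      [2,3] "idea" : ((S\N)/N)\NP
    [3,4] "heard" : N
  [4,5] "with" : S\(S\N)

[0,1] NP\N  lex  "from"
[1,2] NP\(NP\N)  lex  "some"
[0,2] NP  <  k=1
[2,3] ((S\N)/N)\NP  lex  "idea"
[0,3] (S\N)/N  <  k=2
[3,4] N  lex  "heard"
[0,4] S\N  >  k=3
[4,5] S\(S\N)  lex  "with"
[0,5] S  <  k=4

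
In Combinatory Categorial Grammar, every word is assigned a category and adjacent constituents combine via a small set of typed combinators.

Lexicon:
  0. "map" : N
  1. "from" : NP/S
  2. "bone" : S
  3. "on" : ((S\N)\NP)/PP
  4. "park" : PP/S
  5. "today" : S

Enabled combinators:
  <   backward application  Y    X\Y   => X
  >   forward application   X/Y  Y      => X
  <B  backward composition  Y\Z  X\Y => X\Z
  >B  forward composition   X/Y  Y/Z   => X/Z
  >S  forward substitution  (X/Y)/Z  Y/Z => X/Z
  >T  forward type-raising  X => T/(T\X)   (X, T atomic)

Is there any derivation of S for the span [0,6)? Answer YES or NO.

[0,6] S   >
  [0,1] S/(S\N)   >T
    [0,1] "map" : N
  [1,6] S\N   <
    [1,3] NP   >
      [1,2] "from" : NP/S
      [2,3] "bone" : S
    [3,6] (S\N)\NP   >
      [3,4] "on" : ((S\N)\NP)/PP
      [4,6] PP   >
        [4,5] "park" : PP/S
        [5,6] "today" : S

YES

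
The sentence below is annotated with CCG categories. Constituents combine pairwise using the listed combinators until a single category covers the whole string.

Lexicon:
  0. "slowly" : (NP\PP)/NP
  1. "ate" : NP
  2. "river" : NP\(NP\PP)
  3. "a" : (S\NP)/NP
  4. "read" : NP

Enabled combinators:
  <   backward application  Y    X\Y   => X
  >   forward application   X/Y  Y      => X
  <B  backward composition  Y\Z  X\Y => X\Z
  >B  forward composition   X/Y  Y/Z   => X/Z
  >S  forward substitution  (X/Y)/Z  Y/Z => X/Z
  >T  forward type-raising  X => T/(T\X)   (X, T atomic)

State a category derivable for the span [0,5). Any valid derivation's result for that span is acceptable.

[0,5] S   <
  [0,3] NP   <
    [0,2] NP\PP   >
      [0,1] "slowly" : (NP\PP)/NP
      [1,2] "ate" : NP
    [2,3] "river" : NP\(NP\PP)
  [3,5] S\NP   >
    [3,4] "a" : (S\NP)/NP
    [4,5] "read" : NP

S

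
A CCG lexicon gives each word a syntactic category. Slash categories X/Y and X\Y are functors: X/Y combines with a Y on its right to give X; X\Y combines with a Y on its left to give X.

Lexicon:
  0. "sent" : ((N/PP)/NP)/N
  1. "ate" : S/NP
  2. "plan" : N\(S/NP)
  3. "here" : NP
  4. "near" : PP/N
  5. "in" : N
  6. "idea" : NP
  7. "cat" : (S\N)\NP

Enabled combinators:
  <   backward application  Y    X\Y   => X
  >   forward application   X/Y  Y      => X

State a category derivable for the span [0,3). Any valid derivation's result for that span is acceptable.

(N/PP)/NP

[0,8] S   <
  [0,6] N   >
    [0,4] N/PP   >
      [0,3] (N/PP)/NP   >
        [0,1] "sent" : ((N/PP)/NP)/N
        [1,3] N   <
          [1,2] "ate" : S/NP
          [2,3] "plan" : N\(S/NP)
      [3,4] "here" : NP
    [4,6] PP   >
      [4,5] "near" : PP/N
      [5,6] "in" : N
  [6,8] S\N   <
    [6,7] "idea" : NP
    [7,8] "cat" : (S\N)\NP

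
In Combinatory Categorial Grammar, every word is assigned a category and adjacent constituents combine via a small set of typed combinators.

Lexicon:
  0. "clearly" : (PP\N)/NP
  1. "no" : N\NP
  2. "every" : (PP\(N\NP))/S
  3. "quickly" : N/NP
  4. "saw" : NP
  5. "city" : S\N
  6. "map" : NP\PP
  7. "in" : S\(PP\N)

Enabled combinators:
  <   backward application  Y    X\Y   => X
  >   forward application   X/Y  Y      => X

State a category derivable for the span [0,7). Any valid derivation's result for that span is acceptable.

PP\N

[0,8] S   <
  [0,7] PP\N   >
    [0,1] "clearly" : (PP\N)/NP
    [1,7] NP   <
      [1,6] PP   <
        [1,2] "no" : N\NP
        [2,6] PP\(N\NP)   >
          [2,3] "every" : (PP\(N\NP))/S
          [3,6] S   <
            [3,5] N   >
              [3,4] "quickly" : N/NP
              [4,5] "saw" : NP
            [5,6] "city" : S\N
      [6,7] "map" : NP\PP
  [7,8] "in" : S\(PP\N)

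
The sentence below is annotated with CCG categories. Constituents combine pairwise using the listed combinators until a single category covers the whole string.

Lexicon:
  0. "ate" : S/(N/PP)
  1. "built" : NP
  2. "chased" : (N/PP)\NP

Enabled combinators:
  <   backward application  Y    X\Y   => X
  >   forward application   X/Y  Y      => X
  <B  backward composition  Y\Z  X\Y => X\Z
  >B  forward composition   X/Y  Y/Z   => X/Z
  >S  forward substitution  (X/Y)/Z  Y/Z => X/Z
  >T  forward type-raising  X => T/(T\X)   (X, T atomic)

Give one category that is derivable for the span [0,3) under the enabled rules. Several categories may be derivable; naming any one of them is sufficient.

S

[0,3] S   >
  [0,1] "ate" : S/(N/PP)
  [1,3] N/PP   <
    [1,2] "built" : NP
    [2,3] "chased" : (N/PP)\NP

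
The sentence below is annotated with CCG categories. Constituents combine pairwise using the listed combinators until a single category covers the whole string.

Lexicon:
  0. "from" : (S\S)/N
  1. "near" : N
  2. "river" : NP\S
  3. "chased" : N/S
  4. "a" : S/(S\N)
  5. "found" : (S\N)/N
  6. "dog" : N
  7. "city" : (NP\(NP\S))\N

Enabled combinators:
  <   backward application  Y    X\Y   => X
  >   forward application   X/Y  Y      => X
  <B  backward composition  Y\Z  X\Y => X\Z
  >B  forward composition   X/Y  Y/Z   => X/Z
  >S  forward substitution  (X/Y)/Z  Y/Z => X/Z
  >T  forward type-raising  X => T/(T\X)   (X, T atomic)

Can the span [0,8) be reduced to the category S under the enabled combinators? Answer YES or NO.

NO

(S\S)/N N NP\S N/S S/(S\N) (S\N)/N N (NP\(NP\S))\N
CKY chart[0,8] = {N/(N\NP), NP, NP/(NP\NP), PP/(PP\NP), S/(S\NP)}; S ∉ chart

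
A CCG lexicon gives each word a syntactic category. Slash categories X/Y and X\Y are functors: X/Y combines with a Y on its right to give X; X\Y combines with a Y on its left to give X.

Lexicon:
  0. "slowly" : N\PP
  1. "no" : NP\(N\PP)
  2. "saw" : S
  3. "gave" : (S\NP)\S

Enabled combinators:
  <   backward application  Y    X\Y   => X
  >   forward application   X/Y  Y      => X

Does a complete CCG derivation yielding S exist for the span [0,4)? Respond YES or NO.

[0,4] S   <
  [0,2] NP   <
    [0,1] "slowly" : N\PP
    [1,2] "no" : NP\(N\PP)
  [2,4] S\NP   <
    [2,3] "saw" : S
    [3,4] "gave" : (S\NP)\S

YES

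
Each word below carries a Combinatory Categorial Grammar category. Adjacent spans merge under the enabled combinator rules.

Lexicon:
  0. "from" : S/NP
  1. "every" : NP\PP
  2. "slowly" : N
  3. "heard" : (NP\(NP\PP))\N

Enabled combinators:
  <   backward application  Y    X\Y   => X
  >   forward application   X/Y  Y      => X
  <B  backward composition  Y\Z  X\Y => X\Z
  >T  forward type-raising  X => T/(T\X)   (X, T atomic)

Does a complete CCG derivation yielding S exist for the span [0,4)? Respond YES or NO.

[0,4] S   >
  [0,1] "from" : S/NP
  [1,4] NP   <
    [1,2] "every" : NP\PP
    [2,4] NP\(NP\PP)   <
      [2,3] "slowly" : N
      [3,4] "heard" : (NP\(NP\PP))\N

YES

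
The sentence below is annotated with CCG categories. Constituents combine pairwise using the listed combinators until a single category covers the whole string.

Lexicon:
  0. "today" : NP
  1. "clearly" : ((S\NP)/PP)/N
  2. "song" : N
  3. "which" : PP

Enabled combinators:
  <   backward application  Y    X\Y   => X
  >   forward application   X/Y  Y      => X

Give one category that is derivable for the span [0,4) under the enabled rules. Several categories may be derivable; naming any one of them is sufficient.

S

[0,4] S   <
  [0,1] "today" : NP
  [1,4] S\NP   >
    [1,3] (S\NP)/PP   >
      [1,2] "clearly" : ((S\NP)/PP)/N
      [2,3] "song" : N
    [3,4] "which" : PP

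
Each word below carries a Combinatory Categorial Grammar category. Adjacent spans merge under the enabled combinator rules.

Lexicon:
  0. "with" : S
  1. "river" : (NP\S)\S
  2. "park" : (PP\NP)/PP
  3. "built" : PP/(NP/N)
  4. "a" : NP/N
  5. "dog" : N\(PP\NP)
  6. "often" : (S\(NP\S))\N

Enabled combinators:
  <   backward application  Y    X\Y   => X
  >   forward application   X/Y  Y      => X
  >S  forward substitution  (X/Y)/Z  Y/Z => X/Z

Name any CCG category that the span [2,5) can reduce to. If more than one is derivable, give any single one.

[0,7] S   <
  [0,2] NP\S   <
    [0,1] "with" : S
    [1,2] "river" : (NP\S)\S
  [2,7] S\(NP\S)   <
    [2,6] N   <
      [2,5] PP\NP   >
        [2,3] "park" : (PP\NP)/PP
        [3,5] PP   >
          [3,4] "built" : PP/(NP/N)
          [4,5] "a" : NP/N
      [5,6] "dog" : N\(PP\NP)
    [6,7] "often" : (S\(NP\S))\N

PP\NP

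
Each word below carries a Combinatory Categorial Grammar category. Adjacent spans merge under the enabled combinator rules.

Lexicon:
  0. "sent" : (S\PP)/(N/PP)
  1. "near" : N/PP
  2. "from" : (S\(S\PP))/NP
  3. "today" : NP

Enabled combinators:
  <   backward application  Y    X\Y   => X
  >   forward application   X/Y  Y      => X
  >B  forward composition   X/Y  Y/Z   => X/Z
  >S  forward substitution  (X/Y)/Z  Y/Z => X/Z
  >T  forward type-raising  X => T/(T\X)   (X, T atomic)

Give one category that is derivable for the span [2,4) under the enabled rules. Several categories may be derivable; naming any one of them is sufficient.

S\(S\PP)

[0,4] S   <
  [0,2] S\PP   >
    [0,1] "sent" : (S\PP)/(N/PP)
    [1,2] "near" : N/PP
  [2,4] S\(S\PP)   >
    [2,3] "from" : (S\(S\PP))/NP
    [3,4] "today" : NP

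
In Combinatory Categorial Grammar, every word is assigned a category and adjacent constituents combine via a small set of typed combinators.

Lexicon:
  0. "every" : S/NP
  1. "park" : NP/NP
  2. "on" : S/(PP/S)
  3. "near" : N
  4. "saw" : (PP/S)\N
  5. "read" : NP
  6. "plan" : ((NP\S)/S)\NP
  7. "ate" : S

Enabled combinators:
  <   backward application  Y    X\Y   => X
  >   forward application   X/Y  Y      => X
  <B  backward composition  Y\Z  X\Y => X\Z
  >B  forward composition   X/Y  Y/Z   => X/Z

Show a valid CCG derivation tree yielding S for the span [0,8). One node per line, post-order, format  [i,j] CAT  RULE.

[0,8] S   >
  [0,2] S/NP   >B
    [0,1] "every" : S/NP
    [1,2] "park" : NP/NP
  [2,8] NP   <
    [2,5] S   >
      [2,3] "on" : S/(PP/S)
      [3,5] PP/S   <
        [3,4] "near" : N
        [4,5] "saw" : (PP/S)\N
    [5,8] NP\S   >
      [5,7] (NP\S)/S   <
        [5,6] "read" : NP
        [6,7] "plan" : ((NP\S)/S)\NP
      [7,8] "ate" : S

[0,1] S/NP  lex  "every"
[1,2] NP/NP  lex  "park"
[0,2] S/NP  >B  k=1
[2,3] S/(PP/S)  lex  "on"
[3,4] N  lex  "near"
[4,5] (PP/S)\N  lex  "saw"
[3,5] PP/S  <  k=4
[2,5] S  >  k=3
[5,6] NP  lex  "read"
[6,7] ((NP\S)/S)\NP  lex  "plan"
[5,7] (NP\S)/S  <  k=6
[7,8] S  lex  "ate"
[5,8] NP\S  >  k=7
[2,8] NP  <  k=5
[0,8] S  >  k=2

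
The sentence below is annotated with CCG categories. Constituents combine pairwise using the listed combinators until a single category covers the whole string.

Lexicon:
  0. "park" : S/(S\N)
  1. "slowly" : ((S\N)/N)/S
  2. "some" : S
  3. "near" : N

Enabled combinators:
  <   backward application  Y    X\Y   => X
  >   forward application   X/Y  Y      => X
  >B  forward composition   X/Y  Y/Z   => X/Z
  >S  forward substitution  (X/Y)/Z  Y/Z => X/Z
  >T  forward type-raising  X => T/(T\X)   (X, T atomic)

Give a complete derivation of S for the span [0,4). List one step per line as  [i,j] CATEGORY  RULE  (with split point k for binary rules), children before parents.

[0,4] S   >
  [0,1] "park" : S/(S\N)
  [1,4] S\N   >
    [1,3] (S\N)/N   >
      [1,2] "slowly" : ((S\N)/N)/S
      [2,3] "some" : S
    [3,4] "near" : N

[0,1] S/(S\N)  lex  "park"
[1,2] ((S\N)/N)/S  lex  "slowly"
[2,3] S  lex  "some"
[1,3] (S\N)/N  >  k=2
[3,4] N  lex  "near"
[1,4] S\N  >  k=3
[0,4] S  >  k=1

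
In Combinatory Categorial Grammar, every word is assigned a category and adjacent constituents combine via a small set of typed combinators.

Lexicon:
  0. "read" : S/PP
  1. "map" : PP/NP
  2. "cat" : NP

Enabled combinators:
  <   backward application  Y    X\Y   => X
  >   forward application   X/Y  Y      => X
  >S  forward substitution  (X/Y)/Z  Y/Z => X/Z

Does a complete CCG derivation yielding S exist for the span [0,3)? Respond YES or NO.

YES

[0,3] S   >
  [0,1] "read" : S/PP
  [1,3] PP   >
    [1,2] "map" : PP/NP
    [2,3] "cat" : NP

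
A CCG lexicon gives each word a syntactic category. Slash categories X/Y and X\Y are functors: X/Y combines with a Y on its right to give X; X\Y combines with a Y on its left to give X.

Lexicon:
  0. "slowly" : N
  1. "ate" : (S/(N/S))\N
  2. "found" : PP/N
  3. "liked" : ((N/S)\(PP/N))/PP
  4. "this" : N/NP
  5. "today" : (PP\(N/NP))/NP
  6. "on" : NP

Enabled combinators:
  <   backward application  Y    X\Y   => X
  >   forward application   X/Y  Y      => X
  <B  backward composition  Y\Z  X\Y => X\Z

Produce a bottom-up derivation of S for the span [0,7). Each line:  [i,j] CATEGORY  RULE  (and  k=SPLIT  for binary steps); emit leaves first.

[0,7] S   >
  [0,2] S/(N/S)   <
    [0,1] "slowly" : N
    [1,2] "ate" : (S/(N/S))\N
  [2,7] N/S   <
    [2,3] "found" : PP/N
    [3,7] (N/S)\(PP/N)   >
      [3,4] "liked" : ((N/S)\(PP/N))/PP
      [4,7] PP   <
        [4,5] "this" : N/NP
        [5,7] PP\(N/NP)   >
          [5,6] "today" : (PP\(N/NP))/NP
          [6,7] "on" : NP

[0,1] N  lex  "slowly"
[1,2] (S/(N/S))\N  lex  "ate"
[0,2] S/(N/S)  <  k=1
[2,3] PP/N  lex  "found"
[3,4] ((N/S)\(PP/N))/PP  lex  "liked"
[4,5] N/NP  lex  "this"
[5,6] (PP\(N/NP))/NP  lex  "today"
[6,7] NP  lex  "on"
[5,7] PP\(N/NP)  >  k=6
[4,7] PP  <  k=5
[3,7] (N/S)\(PP/N)  >  k=4
[2,7] N/S  <  k=3
[0,7] S  >  k=2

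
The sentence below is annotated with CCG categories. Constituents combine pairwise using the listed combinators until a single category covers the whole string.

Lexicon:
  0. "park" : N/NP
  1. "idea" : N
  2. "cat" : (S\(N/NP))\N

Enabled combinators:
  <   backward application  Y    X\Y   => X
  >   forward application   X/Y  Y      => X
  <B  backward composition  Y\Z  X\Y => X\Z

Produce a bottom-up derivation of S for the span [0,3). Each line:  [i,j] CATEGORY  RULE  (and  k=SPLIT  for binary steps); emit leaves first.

[0,1] N/NP  lex  "park"
[1,2] N  lex  "idea"
[2,3] (S\(N/NP))\N  lex  "cat"
[1,3] S\(N/NP)  <  k=2
[0,3] S  <  k=1

[0,3] S   <
  [0,1] "park" : N/NP
  [1,3] S\(N/NP)   <
    [1,2] "idea" : N
    [2,3] "cat" : (S\(N/NP))\N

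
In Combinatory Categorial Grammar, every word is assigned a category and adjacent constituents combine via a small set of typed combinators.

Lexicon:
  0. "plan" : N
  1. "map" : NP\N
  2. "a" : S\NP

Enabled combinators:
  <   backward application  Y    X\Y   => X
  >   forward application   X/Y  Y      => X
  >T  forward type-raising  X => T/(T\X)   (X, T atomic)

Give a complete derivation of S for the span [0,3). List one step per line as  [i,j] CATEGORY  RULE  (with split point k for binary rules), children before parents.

[0,1] N  lex  "plan"
[0,1] NP/(NP\N)  >T
[1,2] NP\N  lex  "map"
[0,2] NP  >  k=1
[2,3] S\NP  lex  "a"
[0,3] S  <  k=2

[0,3] S   <
  [0,2] NP   >
    [0,1] NP/(NP\N)   >T
      [0,1] "plan" : N
    [1,2] "map" : NP\N
  [2,3] "a" : S\NP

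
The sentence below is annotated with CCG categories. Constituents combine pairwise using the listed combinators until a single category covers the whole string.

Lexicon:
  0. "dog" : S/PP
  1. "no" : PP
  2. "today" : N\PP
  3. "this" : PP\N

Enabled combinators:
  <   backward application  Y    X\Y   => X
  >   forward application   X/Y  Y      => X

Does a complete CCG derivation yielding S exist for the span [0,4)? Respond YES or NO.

[0,4] S   >
  [0,1] "dog" : S/PP
  [1,4] PP   <
    [1,3] N   <
      [1,2] "no" : PP
      [2,3] "today" : N\PP
    [3,4] "this" : PP\N

YES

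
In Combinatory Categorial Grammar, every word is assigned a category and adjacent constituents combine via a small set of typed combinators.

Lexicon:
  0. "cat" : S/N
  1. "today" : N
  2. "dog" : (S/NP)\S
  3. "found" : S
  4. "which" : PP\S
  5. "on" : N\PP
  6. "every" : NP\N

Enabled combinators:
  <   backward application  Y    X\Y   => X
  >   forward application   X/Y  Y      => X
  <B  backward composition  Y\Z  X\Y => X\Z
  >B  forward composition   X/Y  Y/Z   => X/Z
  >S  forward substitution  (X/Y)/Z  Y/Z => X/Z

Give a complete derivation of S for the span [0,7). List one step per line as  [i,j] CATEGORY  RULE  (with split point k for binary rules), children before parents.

[0,7] S   >
  [0,3] S/NP   <
    [0,2] S   >
      [0,1] "cat" : S/N
      [1,2] "today" : N
    [2,3] "dog" : (S/NP)\S
  [3,7] NP   <
    [3,5] PP   <
      [3,4] "found" : S
      [4,5] "which" : PP\S
    [5,7] NP\PP   <B
      [5,6] "on" : N\PP
      [6,7] "every" : NP\N

[0,1] S/N  lex  "cat"
[1,2] N  lex  "today"
[0,2] S  >  k=1
[2,3] (S/NP)\S  lex  "dog"
[0,3] S/NP  <  k=2
[3,4] S  lex  "found"
[4,5] PP\S  lex  "which"
[3,5] PP  <  k=4
[5,6] N\PP  lex  "on"
[6,7] NP\N  lex  "every"
[5,7] NP\PP  <B  k=6
[3,7] NP  <  k=5
[0,7] S  >  k=3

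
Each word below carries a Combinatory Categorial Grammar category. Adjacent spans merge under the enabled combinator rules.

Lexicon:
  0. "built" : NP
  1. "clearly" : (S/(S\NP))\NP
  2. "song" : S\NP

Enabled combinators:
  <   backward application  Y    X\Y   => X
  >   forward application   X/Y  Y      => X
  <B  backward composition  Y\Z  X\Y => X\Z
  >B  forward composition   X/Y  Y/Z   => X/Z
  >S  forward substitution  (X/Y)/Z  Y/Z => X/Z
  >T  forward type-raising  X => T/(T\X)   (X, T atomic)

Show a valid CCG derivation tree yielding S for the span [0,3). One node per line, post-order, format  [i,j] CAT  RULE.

[0,3] S   >
  [0,2] S/(S\NP)   <
    [0,1] "built" : NP
    [1,2] "clearly" : (S/(S\NP))\NP
  [2,3] "song" : S\NP

[0,1] NP  lex  "built"
[1,2] (S/(S\NP))\NP  lex  "clearly"
[0,2] S/(S\NP)  <  k=1
[2,3] S\NP  lex  "song"
[0,3] S  >  k=2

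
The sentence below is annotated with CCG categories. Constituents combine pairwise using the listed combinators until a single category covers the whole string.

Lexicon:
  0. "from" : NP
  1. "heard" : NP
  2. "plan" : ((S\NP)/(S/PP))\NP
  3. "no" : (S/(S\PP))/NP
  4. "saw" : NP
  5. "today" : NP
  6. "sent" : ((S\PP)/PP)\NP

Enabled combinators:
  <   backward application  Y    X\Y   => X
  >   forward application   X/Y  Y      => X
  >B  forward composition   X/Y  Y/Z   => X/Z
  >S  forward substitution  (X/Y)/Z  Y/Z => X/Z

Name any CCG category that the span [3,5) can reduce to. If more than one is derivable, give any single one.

[0,7] S   <
  [0,1] "from" : NP
  [1,7] S\NP   >
    [1,3] (S\NP)/(S/PP)   <
      [1,2] "heard" : NP
      [2,3] "plan" : ((S\NP)/(S/PP))\NP
    [3,7] S/PP   >B
      [3,5] S/(S\PP)   >
        [3,4] "no" : (S/(S\PP))/NP
        [4,5] "saw" : NP
      [5,7] (S\PP)/PP   <
        [5,6] "today" : NP
        [6,7] "sent" : ((S\PP)/PP)\NP

S/(S\PP)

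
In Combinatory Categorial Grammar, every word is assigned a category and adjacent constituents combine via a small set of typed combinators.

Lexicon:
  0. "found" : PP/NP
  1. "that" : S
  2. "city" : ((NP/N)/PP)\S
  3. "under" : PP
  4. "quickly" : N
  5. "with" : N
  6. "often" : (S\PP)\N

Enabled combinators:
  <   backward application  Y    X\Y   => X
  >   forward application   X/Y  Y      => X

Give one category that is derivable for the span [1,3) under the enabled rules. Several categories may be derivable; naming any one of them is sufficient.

(NP/N)/PP

[0,7] S   <
  [0,5] PP   >
    [0,1] "found" : PP/NP
    [1,5] NP   >
      [1,4] NP/N   >
        [1,3] (NP/N)/PP   <
          [1,2] "that" : S
          [2,3] "city" : ((NP/N)/PP)\S
        [3,4] "under" : PP
      [4,5] "quickly" : N
  [5,7] S\PP   <
    [5,6] "with" : N
    [6,7] "often" : (S\PP)\N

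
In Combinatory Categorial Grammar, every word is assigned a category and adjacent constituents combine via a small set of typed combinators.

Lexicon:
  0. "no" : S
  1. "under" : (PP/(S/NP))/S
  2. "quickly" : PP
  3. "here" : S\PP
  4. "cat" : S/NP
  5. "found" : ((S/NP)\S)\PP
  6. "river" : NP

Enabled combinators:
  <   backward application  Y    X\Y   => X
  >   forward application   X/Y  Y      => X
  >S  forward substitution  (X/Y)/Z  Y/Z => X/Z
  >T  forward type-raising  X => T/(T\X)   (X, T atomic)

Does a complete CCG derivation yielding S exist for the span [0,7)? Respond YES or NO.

[0,7] S   >
  [0,6] S/NP   <
    [0,1] "no" : S
    [1,6] (S/NP)\S   <
      [1,5] PP   >
        [1,4] PP/(S/NP)   >
          [1,2] "under" : (PP/(S/NP))/S
          [2,4] S   <
            [2,3] "quickly" : PP
            [3,4] "here" : S\PP
        [4,5] "cat" : S/NP
      [5,6] "found" : ((S/NP)\S)\PP
  [6,7] "river" : NP

YES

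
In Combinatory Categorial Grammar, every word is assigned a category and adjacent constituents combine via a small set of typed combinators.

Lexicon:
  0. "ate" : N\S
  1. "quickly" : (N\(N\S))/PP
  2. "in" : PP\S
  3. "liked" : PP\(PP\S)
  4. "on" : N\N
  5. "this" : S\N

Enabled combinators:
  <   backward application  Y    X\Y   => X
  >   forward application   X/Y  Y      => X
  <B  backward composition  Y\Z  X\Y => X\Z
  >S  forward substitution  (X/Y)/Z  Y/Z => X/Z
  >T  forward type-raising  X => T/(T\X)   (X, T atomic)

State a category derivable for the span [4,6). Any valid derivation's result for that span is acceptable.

S\N

[0,6] S   <
  [0,4] N   <
    [0,1] "ate" : N\S
    [1,4] N\(N\S)   >
      [1,2] "quickly" : (N\(N\S))/PP
      [2,4] PP   <
        [2,3] "in" : PP\S
        [3,4] "liked" : PP\(PP\S)
  [4,6] S\N   <B
    [4,5] "on" : N\N
    [5,6] "this" : S\N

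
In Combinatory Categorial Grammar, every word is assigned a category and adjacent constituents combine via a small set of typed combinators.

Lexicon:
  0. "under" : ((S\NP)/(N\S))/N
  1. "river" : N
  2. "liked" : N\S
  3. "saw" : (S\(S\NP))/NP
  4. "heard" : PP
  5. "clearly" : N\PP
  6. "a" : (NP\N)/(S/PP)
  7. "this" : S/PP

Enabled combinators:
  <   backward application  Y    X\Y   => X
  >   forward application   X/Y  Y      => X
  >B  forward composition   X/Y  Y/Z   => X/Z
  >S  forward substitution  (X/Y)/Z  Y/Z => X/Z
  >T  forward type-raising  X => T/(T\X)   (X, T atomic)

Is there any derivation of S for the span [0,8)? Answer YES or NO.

[0,8] S   <
  [0,3] S\NP   >
    [0,2] (S\NP)/(N\S)   >
      [0,1] "under" : ((S\NP)/(N\S))/N
      [1,2] "river" : N
    [2,3] "liked" : N\S
  [3,8] S\(S\NP)   >
    [3,4] "saw" : (S\(S\NP))/NP
    [4,8] NP   <
      [4,6] N   >
        [4,5] N/(N\PP)   >T
          [4,5] "heard" : PP
        [5,6] "clearly" : N\PP
      [6,8] NP\N   >
        [6,7] "a" : (NP\N)/(S/PP)
        [7,8] "this" : S/PP

YES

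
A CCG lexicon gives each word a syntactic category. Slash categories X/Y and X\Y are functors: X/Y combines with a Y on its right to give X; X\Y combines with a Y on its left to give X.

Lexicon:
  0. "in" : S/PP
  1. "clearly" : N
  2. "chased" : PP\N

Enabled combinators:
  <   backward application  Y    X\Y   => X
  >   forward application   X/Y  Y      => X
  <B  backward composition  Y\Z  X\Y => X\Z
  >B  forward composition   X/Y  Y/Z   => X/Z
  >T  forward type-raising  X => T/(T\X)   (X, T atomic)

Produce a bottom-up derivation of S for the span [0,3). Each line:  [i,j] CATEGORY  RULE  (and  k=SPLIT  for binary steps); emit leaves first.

[0,1] S/PP  lex  "in"
[1,2] N  lex  "clearly"
[1,2] PP/(PP\N)  >T
[2,3] PP\N  lex  "chased"
[1,3] PP  >  k=2
[0,3] S  >  k=1

[0,3] S   >
  [0,1] "in" : S/PP
  [1,3] PP   >
    [1,2] PP/(PP\N)   >T
      [1,2] "clearly" : N
    [2,3] "chased" : PP\N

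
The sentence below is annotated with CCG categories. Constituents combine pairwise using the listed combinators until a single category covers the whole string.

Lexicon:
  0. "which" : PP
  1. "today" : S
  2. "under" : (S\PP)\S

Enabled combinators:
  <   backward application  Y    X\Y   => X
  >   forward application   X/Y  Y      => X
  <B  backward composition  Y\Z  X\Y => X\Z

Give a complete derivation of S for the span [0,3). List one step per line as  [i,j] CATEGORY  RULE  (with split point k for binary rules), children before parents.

[0,3] S   <
  [0,1] "which" : PP
  [1,3] S\PP   <
    [1,2] "today" : S
    [2,3] "under" : (S\PP)\S

[0,1] PP  lex  "which"
[1,2] S  lex  "today"
[2,3] (S\PP)\S  lex  "under"
[1,3] S\PP  <  k=2
[0,3] S  <  k=1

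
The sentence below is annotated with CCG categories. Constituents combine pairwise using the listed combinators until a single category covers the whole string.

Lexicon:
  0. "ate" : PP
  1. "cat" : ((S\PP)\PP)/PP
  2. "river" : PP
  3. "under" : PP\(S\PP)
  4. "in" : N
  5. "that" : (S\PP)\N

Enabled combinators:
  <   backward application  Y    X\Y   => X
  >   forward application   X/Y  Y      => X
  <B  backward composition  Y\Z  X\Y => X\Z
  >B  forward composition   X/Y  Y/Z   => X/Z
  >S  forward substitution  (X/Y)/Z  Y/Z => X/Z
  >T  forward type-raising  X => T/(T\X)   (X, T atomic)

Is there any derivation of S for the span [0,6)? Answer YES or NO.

[0,6] S   <
  [0,4] PP   <
    [0,3] S\PP   <
      [0,1] "ate" : PP
      [1,3] (S\PP)\PP   >
        [1,2] "cat" : ((S\PP)\PP)/PP
        [2,3] "river" : PP
    [3,4] "under" : PP\(S\PP)
  [4,6] S\PP   <
    [4,5] "in" : N
    [5,6] "that" : (S\PP)\N

YES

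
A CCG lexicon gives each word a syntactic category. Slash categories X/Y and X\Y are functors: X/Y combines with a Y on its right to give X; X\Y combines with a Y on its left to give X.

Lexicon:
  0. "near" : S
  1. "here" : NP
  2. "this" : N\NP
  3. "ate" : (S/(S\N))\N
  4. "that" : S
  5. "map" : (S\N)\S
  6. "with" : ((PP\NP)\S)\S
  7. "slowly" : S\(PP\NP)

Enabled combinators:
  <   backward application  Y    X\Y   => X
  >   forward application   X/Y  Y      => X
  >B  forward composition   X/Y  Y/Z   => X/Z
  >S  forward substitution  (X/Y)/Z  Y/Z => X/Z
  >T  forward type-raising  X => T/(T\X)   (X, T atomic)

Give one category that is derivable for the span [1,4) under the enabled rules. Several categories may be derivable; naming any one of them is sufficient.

S/(S\N)

[0,8] S   <
  [0,7] PP\NP   <
    [0,1] "near" : S
    [1,7] (PP\NP)\S   <
      [1,6] S   >
        [1,4] S/(S\N)   <
          [1,3] N   >
            [1,2] N/(N\NP)   >T
              [1,2] "here" : NP
            [2,3] "this" : N\NP
          [3,4] "ate" : (S/(S\N))\N
        [4,6] S\N   <
          [4,5] "that" : S
          [5,6] "map" : (S\N)\S
      [6,7] "with" : ((PP\NP)\S)\S
  [7,8] "slowly" : S\(PP\NP)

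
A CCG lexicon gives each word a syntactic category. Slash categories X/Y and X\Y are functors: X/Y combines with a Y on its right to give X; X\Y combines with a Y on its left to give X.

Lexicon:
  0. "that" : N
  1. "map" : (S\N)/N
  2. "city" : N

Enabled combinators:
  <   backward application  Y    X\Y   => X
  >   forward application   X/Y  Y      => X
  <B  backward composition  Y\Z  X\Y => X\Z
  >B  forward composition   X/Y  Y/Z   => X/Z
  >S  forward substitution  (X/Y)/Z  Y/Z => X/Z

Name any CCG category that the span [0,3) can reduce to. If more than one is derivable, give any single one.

[0,3] S   <
  [0,1] "that" : N
  [1,3] S\N   >
    [1,2] "map" : (S\N)/N
    [2,3] "city" : N

S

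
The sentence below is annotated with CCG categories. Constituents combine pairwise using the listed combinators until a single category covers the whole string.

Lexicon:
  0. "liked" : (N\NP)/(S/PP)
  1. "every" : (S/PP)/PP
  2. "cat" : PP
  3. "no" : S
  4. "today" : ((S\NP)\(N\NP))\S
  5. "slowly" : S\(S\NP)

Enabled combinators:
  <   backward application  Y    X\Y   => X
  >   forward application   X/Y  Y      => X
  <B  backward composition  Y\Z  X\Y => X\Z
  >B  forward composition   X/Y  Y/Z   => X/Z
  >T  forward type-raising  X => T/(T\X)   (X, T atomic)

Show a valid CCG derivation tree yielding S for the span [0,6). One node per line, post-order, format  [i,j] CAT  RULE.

[0,1] (N\NP)/(S/PP)  lex  "liked"
[1,2] (S/PP)/PP  lex  "every"
[2,3] PP  lex  "cat"
[1,3] S/PP  >  k=2
[0,3] N\NP  >  k=1
[3,4] S  lex  "no"
[4,5] ((S\NP)\(N\NP))\S  lex  "today"
[3,5] (S\NP)\(N\NP)  <  k=4
[0,5] S\NP  <  k=3
[5,6] S\(S\NP)  lex  "slowly"
[0,6] S  <  k=5

[0,6] S   <
  [0,5] S\NP   <
    [0,3] N\NP   >
      [0,1] "liked" : (N\NP)/(S/PP)
      [1,3] S/PP   >
        [1,2] "every" : (S/PP)/PP
        [2,3] "cat" : PP
    [3,5] (S\NP)\(N\NP)   <
      [3,4] "no" : S
      [4,5] "today" : ((S\NP)\(N\NP))\S
  [5,6] "slowly" : S\(S\NP)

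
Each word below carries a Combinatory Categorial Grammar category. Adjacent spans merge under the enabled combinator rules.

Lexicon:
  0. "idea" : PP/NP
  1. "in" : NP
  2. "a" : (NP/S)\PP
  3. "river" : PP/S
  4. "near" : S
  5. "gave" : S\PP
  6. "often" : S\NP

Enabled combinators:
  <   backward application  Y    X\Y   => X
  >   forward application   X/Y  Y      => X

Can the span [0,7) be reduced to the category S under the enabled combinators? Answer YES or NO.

[0,7] S   <
  [0,6] NP   >
    [0,3] NP/S   <
      [0,2] PP   >
        [0,1] "idea" : PP/NP
        [1,2] "in" : NP
      [2,3] "a" : (NP/S)\PP
    [3,6] S   <
      [3,5] PP   >
        [3,4] "river" : PP/S
        [4,5] "near" : S
      [5,6] "gave" : S\PP
  [6,7] "often" : S\NP

YES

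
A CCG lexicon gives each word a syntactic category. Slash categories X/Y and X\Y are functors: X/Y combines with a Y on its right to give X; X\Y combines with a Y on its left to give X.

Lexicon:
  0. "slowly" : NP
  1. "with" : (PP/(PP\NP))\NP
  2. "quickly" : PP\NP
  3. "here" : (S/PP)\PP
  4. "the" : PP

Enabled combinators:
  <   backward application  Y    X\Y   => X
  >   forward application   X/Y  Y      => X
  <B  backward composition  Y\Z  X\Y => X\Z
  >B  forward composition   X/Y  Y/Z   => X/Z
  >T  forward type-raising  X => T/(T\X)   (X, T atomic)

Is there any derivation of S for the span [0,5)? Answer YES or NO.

YES

[0,5] S   >
  [0,4] S/PP   <
    [0,3] PP   >
      [0,2] PP/(PP\NP)   <
        [0,1] "slowly" : NP
        [1,2] "with" : (PP/(PP\NP))\NP
      [2,3] "quickly" : PP\NP
    [3,4] "here" : (S/PP)\PP
  [4,5] "the" : PP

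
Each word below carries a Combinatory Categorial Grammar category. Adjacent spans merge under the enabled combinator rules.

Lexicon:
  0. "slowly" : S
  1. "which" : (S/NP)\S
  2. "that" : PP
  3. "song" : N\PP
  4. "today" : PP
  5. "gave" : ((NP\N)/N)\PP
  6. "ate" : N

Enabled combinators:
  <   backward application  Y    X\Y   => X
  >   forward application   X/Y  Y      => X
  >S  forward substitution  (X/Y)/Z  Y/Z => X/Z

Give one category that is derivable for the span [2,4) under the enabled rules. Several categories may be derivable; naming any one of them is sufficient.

[0,7] S   >
  [0,2] S/NP   <
    [0,1] "slowly" : S
    [1,2] "which" : (S/NP)\S
  [2,7] NP   <
    [2,4] N   <
      [2,3] "that" : PP
      [3,4] "song" : N\PP
    [4,7] NP\N   >
      [4,6] (NP\N)/N   <
        [4,5] "today" : PP
        [5,6] "gave" : ((NP\N)/N)\PP
      [6,7] "ate" : N

N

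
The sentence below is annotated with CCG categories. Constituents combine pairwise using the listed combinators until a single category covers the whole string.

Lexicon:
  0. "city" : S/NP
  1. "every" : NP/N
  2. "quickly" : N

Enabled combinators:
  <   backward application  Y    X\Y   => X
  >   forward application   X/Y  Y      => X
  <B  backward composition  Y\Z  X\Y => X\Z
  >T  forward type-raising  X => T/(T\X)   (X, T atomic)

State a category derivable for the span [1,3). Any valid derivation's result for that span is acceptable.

NP

[0,3] S   >
  [0,1] "city" : S/NP
  [1,3] NP   >
    [1,2] "every" : NP/N
    [2,3] "quickly" : N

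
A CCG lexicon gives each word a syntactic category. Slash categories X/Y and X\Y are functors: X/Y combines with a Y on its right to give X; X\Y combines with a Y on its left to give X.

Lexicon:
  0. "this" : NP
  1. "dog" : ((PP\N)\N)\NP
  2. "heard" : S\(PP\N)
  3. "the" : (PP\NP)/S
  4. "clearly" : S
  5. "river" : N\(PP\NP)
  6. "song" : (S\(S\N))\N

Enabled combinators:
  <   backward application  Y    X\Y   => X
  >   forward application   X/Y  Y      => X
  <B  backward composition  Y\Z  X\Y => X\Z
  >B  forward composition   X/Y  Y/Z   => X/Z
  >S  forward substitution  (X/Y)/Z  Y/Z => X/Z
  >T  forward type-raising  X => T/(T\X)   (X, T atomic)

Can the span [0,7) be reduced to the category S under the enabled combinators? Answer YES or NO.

[0,7] S   <
  [0,3] S\N   <B
    [0,2] (PP\N)\N   <
      [0,1] "this" : NP
      [1,2] "dog" : ((PP\N)\N)\NP
    [2,3] "heard" : S\(PP\N)
  [3,7] S\(S\N)   <
    [3,6] N   <
      [3,5] PP\NP   >
        [3,4] "the" : (PP\NP)/S
        [4,5] "clearly" : S
      [5,6] "river" : N\(PP\NP)
    [6,7] "song" : (S\(S\N))\N

YES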